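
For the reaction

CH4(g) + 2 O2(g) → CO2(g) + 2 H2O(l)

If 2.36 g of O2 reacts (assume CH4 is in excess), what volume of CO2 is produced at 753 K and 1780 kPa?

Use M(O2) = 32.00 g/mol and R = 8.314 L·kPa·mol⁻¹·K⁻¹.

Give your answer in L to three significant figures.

0.130 L

n(O2) = 2.360 / 32.00 = 0.07375 mol
n(CO2) = (1/2) × 0.07375 = 0.03687 mol
V = nRT/P = 0.03687 × 8.314 × 753 / 1780 = 0.1297 L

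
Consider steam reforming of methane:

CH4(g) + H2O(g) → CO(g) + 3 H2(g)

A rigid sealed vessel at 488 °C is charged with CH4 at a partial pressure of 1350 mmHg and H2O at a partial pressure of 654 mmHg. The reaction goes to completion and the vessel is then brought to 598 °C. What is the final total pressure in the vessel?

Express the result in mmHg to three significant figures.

3790 mmHg

Because the vessel is rigid and T is held at 488 °C, work the stoichiometry in partial pressures (P_i = n_iRT/V).
P(H2O) required for 1350 mmHg of CH4 = (1/1) × 1350 = 1350 mmHg; available 654 mmHg, so H2O is limiting.
P(CH4) remaining = 1350 − (1/1) × 654 = 696.0 mmHg
P(gaseous products) = (1+3)/1 × 654 = 2616 mmHg
P_total at 488 °C = 696.0 + 2616 = 3312 mmHg
Scaling to 598 °C: P = 3312 × 871.15/761.15 = 3791 mmHg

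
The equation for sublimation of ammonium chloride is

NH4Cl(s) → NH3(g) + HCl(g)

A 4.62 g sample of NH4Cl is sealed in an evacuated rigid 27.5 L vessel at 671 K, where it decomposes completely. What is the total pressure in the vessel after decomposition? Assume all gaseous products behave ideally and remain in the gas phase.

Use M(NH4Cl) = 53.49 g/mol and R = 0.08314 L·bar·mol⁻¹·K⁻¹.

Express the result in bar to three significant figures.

0.350 bar

n(NH4Cl) = 4.62 / 53.49 = 0.08637 mol
n(gas produced) = (2/1) × 0.08637 = 0.1727 mol
P = nRT/V = 0.1727 × 0.08314 × 671 / 27.5 = 0.3503 bar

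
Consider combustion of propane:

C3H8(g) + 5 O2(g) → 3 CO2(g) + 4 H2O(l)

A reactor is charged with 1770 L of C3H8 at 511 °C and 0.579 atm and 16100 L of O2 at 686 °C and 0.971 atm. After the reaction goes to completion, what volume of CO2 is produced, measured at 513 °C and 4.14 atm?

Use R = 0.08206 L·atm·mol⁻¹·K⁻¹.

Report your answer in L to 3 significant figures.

745 L

n(C3H8) = PV/RT = (0.579 × 1770) / (0.08206 × 784.15) = 15.93 mol
n(O2) = PV/RT = (0.971 × 16100) / (0.08206 × 959.15) = 198.6 mol
For 15.93 mol C3H8, stoichiometry requires (5/1) × 15.93 = 79.65 mol O2; 198.6 mol is available, so C3H8 is limiting.
n(CO2) = (3/1) × 15.93 = 47.79 mol
V(CO2) = nRT/P = 47.79 × 0.08206 × 786.15 / 4.14 = 744.7 L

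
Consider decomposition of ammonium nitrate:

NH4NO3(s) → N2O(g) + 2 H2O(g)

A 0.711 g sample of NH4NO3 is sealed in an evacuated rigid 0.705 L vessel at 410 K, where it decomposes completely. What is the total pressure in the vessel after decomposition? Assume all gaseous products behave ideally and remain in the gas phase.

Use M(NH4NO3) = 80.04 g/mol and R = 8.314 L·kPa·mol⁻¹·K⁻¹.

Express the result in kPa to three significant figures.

n(NH4NO3) = 0.711 / 80.04 = 0.008883 mol
n(gas produced) = (3/1) × 0.008883 = 0.02665 mol
P = nRT/V = 0.02665 × 8.314 × 410 / 0.705 = 128.9 kPa

129 kPa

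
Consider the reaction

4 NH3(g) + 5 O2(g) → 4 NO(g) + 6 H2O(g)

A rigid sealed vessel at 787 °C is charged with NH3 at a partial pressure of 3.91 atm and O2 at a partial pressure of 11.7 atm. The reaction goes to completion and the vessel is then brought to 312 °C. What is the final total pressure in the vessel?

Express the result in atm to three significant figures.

Because the vessel is rigid and T is held at 787 °C, work the stoichiometry in partial pressures (P_i = n_iRT/V).
P(O2) required for 3.91 atm of NH3 = (5/4) × 3.91 = 4.888 atm; available 11.7 atm, so NH3 is limiting.
P(O2) remaining = 11.7 − (5/4) × 3.91 = 6.812 atm
P(gaseous products) = (4+6)/4 × 3.91 = 9.775 atm
P_total at 787 °C = 6.812 + 9.775 = 16.59 atm
Scaling to 312 °C: P = 16.59 × 585.15/1060.15 = 9.157 atm

9.16 atm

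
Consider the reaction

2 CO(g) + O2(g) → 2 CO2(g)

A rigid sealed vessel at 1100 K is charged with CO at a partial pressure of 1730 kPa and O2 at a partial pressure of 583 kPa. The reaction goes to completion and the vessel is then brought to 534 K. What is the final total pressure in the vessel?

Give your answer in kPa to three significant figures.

840 kPa

With V and T fixed, P_i ∝ n_i, so the mole ratios apply directly to partial pressures at 1100 K.
P(O2) required for 1730 kPa of CO = (1/2) × 1730 = 865.0 kPa; available 583 kPa, so O2 is limiting.
P(CO) remaining = 1730 − (2/1) × 583 = 564.0 kPa
P(gaseous products) = (2)/1 × 583 = 1166 kPa
P_total at 1100 K = 564.0 + 1166 = 1730 kPa
Scaling to 534 K: P = 1730 × 534/1100 = 839.8 kPa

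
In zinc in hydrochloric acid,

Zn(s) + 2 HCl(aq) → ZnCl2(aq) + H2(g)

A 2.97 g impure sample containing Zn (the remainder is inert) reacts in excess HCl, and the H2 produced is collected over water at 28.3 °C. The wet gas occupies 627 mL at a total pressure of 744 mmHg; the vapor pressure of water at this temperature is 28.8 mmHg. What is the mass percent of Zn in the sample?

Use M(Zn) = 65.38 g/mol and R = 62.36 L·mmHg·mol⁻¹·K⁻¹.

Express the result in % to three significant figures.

P(H2) = 744 − 28.8 = 715.2 mmHg
n(H2) = PV/RT = (715.2 × 0.6270) / (62.36 × 301.45) = 0.02385 mol
n(Zn) = (1/1) × 0.02385 = 0.02385 mol
m(Zn) = 0.02385 × 65.38 = 1.559 g
%Zn = 1.559 / 2.97 × 100 = 52.49%

52.5 %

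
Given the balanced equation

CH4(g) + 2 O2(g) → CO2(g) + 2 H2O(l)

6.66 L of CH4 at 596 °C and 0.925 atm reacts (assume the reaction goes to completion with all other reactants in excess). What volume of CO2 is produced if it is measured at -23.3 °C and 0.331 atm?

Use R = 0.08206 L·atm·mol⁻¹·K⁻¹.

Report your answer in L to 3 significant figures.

n(CH4) = PV/RT = (0.925 × 6.66) / (0.08206 × 869.15) = 0.08638 mol
n(CO2) = (1/1) × 0.08638 = 0.08638 mol
V = nRT/P = 0.08638 × 0.08206 × 249.85 / 0.331 = 5.351 L

5.35 L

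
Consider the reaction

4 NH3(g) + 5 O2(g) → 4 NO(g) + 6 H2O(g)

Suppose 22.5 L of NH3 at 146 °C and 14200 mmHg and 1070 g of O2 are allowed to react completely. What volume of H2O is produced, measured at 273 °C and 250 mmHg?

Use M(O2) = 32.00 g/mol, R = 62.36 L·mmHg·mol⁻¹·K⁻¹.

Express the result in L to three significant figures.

n(NH3) = PV/RT = (14200 × 22.5) / (62.36 × 419.15) = 12.22 mol
n(O2) = 1070 / 32.00 = 33.44 mol
For 12.22 mol NH3, stoichiometry requires (5/4) × 12.22 = 15.28 mol O2; 33.44 mol is available, so NH3 is limiting.
n(H2O) = (6/4) × 12.22 = 18.33 mol
V(H2O) = nRT/P = 18.33 × 62.36 × 546.15 / 250 = 2497 L

2500 L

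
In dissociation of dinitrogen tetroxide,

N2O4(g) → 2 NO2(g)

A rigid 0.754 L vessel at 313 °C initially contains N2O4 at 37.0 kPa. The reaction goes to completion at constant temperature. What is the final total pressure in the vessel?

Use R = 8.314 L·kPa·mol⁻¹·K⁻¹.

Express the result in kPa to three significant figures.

At constant T and V, P ∝ n(gas): 1 mol gas → 2 mol gas.
P_final = (2/1) × 37.0 = 74.00 kPa

74.0 kPa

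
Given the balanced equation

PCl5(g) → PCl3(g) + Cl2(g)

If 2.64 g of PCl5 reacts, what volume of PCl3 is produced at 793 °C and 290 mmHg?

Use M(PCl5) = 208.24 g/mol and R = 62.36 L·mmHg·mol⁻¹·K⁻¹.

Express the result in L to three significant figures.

n(PCl5) = 2.640 / 208.24 = 0.01268 mol
n(PCl3) = (1/1) × 0.01268 = 0.01268 mol
V = nRT/P = 0.01268 × 62.36 × 1066.15 / 290 = 2.907 L

2.91 L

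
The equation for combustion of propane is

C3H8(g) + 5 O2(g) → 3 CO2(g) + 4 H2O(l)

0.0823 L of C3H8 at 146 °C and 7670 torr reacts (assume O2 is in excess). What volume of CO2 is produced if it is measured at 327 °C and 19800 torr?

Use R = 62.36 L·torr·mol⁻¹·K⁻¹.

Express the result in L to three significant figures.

n(C3H8) = PV/RT = (7670 × 0.0823) / (62.36 × 419.15) = 0.02415 mol
n(CO2) = (3/1) × 0.02415 = 0.07245 mol
V = nRT/P = 0.07245 × 62.36 × 600.15 / 19800 = 0.1369 L

0.137 L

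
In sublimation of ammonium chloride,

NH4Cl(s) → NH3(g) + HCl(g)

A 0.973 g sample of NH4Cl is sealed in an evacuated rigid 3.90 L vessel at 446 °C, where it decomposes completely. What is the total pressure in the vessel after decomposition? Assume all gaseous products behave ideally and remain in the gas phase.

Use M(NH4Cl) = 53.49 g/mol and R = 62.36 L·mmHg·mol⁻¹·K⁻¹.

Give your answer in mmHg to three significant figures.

n(NH4Cl) = 0.973 / 53.49 = 0.01819 mol
n(gas produced) = (2/1) × 0.01819 = 0.03638 mol
P = nRT/V = 0.03638 × 62.36 × 719.15 / 3.90 = 418.3 mmHg

418 mmHg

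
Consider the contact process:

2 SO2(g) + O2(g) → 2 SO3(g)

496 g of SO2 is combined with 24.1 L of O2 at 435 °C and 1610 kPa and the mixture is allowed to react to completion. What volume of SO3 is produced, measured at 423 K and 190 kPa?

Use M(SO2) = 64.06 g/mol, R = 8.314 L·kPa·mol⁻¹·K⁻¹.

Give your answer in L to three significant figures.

143 L

n(SO2) = 496 / 64.06 = 7.743 mol
n(O2) = PV/RT = (1610 × 24.1) / (8.314 × 708.15) = 6.590 mol
For 7.743 mol SO2, stoichiometry requires (1/2) × 7.743 = 3.872 mol O2; 6.590 mol is available, so SO2 is limiting.
n(SO3) = (2/2) × 7.743 = 7.743 mol
V(SO3) = nRT/P = 7.743 × 8.314 × 423 / 190 = 143.3 L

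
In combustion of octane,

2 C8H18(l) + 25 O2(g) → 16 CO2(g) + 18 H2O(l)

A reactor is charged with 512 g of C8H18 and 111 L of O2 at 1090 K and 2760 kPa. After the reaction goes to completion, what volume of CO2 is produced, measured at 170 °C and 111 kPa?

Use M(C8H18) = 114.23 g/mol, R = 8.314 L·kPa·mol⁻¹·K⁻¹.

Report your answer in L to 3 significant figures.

n(C8H18) = 512 / 114.23 = 4.482 mol
n(O2) = PV/RT = (2760 × 111) / (8.314 × 1090) = 33.81 mol
For 4.482 mol C8H18, stoichiometry requires (25/2) × 4.482 = 56.03 mol O2; 33.81 mol is available, so O2 is limiting.
n(CO2) = (16/25) × 33.81 = 21.64 mol
V(CO2) = nRT/P = 21.64 × 8.314 × 443.15 / 111 = 718.3 L

718 L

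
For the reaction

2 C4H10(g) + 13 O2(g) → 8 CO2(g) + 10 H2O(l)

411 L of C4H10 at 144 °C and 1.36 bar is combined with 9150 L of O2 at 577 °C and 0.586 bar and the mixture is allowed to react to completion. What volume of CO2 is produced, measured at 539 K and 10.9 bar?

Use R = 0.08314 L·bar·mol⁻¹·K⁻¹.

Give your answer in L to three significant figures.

n(C4H10) = PV/RT = (1.36 × 411) / (0.08314 × 417.15) = 16.12 mol
n(O2) = PV/RT = (0.586 × 9150) / (0.08314 × 850.15) = 75.86 mol
For 16.12 mol C4H10, stoichiometry requires (13/2) × 16.12 = 104.8 mol O2; 75.86 mol is available, so O2 is limiting.
n(CO2) = (8/13) × 75.86 = 46.68 mol
V(CO2) = nRT/P = 46.68 × 0.08314 × 539 / 10.9 = 191.9 L

192 L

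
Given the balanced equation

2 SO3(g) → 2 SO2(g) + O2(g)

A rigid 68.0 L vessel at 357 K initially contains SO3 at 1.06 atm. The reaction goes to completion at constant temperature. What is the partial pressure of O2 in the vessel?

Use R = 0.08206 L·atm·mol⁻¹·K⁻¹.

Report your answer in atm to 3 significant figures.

n(SO3)₀ = PV/RT = (1.06 × 68.0) / (0.08206 × 357) = 2.460 mol
n(O2) = (1/2) × 2.460 = 1.230 mol
P(O2) = nRT/V = 1.230 × 0.08206 × 357 / 68.0 = 0.5299 atm

0.530 atm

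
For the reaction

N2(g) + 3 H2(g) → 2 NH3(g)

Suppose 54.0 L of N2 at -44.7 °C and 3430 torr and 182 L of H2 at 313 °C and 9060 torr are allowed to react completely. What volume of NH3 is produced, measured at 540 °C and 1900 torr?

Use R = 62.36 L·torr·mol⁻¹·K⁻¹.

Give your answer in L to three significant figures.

694 L

n(N2) = PV/RT = (3430 × 54.0) / (62.36 × 228.45) = 13.00 mol
n(H2) = PV/RT = (9060 × 182) / (62.36 × 586.15) = 45.11 mol
For 13.00 mol N2, stoichiometry requires (3/1) × 13.00 = 39.00 mol H2; 45.11 mol is available, so N2 is limiting.
n(NH3) = (2/1) × 13.00 = 26.00 mol
V(NH3) = nRT/P = 26.00 × 62.36 × 813.15 / 1900 = 693.9 L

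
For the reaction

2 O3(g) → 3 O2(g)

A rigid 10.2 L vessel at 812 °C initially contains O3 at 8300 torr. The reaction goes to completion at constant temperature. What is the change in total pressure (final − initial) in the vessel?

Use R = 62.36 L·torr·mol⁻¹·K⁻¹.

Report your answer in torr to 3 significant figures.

Since T and V are fixed, P_final/P_initial = n_final/n_initial = 3/2.
P_final = (3/2) × 8300 = 12450 torr; ΔP = 12450 − 8300 = 4150 torr

4150 torr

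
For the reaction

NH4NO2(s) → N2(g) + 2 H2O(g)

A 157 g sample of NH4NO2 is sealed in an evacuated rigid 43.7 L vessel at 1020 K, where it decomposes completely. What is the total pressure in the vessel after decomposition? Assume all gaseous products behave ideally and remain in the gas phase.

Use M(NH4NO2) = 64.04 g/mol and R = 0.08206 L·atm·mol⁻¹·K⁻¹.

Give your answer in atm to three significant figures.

14.1 atm

n(NH4NO2) = 157 / 64.04 = 2.452 mol
n(gas produced) = (3/1) × 2.452 = 7.356 mol
P = nRT/V = 7.356 × 0.08206 × 1020 / 43.7 = 14.09 atm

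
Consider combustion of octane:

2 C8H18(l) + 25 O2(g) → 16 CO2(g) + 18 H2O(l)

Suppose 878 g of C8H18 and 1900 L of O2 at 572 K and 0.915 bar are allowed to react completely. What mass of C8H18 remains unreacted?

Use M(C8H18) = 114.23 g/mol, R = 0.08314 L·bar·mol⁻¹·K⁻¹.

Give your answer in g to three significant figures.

n(C8H18) = 878 / 114.23 = 7.686 mol
n(O2) = PV/RT = (0.915 × 1900) / (0.08314 × 572) = 36.56 mol
For 7.686 mol C8H18, stoichiometry requires (25/2) × 7.686 = 96.08 mol O2; 36.56 mol is available, so O2 is limiting.
n(C8H18) consumed = (2/25) × 36.56 = 2.925 mol; remaining = 7.686 − 2.925 = 4.761 mol
m(C8H18) = 4.761 × 114.23 = 543.8 g

544 g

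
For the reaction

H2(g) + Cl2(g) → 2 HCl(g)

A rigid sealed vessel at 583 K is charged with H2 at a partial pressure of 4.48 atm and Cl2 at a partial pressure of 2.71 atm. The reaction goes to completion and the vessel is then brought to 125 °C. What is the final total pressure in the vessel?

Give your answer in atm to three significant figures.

4.91 atm

Because the vessel is rigid and T is held at 583 K, work the stoichiometry in partial pressures (P_i = n_iRT/V).
P(Cl2) required for 4.48 atm of H2 = (1/1) × 4.48 = 4.480 atm; available 2.71 atm, so Cl2 is limiting.
P(H2) remaining = 4.48 − (1/1) × 2.71 = 1.770 atm
P(gaseous products) = (2)/1 × 2.71 = 5.420 atm
P_total at 583 K = 1.770 + 5.420 = 7.190 atm
Scaling to 125 °C: P = 7.190 × 398.15/583 = 4.910 atm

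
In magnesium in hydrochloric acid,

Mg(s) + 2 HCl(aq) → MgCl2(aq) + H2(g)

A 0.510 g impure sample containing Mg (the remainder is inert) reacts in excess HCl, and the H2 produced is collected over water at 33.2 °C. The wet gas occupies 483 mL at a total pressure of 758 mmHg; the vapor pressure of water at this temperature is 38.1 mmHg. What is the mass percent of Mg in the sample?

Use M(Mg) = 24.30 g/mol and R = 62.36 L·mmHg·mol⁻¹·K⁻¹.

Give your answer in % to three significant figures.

P(H2) = 758 − 38.1 = 719.9 mmHg
n(H2) = PV/RT = (719.9 × 0.4830) / (62.36 × 306.35) = 0.01820 mol
n(Mg) = (1/1) × 0.01820 = 0.01820 mol
m(Mg) = 0.01820 × 24.30 = 0.4423 g
%Mg = 0.4423 / 0.510 × 100 = 86.73%

86.7 %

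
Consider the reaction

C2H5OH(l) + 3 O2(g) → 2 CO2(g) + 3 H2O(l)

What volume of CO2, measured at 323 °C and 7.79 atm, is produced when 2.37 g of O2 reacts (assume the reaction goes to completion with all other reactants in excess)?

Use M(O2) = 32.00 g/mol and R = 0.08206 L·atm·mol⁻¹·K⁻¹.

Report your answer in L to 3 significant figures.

n(O2) = 2.370 / 32.00 = 0.07406 mol
n(CO2) = (2/3) × 0.07406 = 0.04937 mol
V = nRT/P = 0.04937 × 0.08206 × 596.15 / 7.79 = 0.3100 L

0.310 L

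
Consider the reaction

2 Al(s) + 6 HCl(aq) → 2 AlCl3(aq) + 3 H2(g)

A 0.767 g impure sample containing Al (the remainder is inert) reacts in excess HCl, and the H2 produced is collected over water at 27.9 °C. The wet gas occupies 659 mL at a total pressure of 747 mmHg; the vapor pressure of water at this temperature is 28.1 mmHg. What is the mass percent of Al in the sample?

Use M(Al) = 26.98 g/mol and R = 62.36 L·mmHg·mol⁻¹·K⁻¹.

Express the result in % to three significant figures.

P(H2) = 747 − 28.1 = 718.9 mmHg
n(H2) = PV/RT = (718.9 × 0.6590) / (62.36 × 301.05) = 0.02524 mol
n(Al) = (2/3) × 0.02524 = 0.01683 mol
m(Al) = 0.01683 × 26.98 = 0.4541 g
%Al = 0.4541 / 0.767 × 100 = 59.20%

59.2 %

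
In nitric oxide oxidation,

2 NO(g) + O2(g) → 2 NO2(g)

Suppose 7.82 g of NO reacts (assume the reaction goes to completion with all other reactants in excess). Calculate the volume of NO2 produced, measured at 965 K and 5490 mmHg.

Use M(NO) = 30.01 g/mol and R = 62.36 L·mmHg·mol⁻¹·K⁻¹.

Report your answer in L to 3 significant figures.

2.86 L

n(NO) = 7.820 / 30.01 = 0.2606 mol
n(NO2) = (2/2) × 0.2606 = 0.2606 mol
V = nRT/P = 0.2606 × 62.36 × 965 / 5490 = 2.857 L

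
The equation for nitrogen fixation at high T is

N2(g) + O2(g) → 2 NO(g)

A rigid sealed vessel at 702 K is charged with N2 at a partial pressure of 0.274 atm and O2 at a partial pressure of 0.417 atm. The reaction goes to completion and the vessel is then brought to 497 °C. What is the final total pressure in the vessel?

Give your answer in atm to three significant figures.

With V and T fixed, P_i ∝ n_i, so the mole ratios apply directly to partial pressures at 702 K.
P(O2) required for 0.274 atm of N2 = (1/1) × 0.274 = 0.2740 atm; available 0.417 atm, so N2 is limiting.
P(O2) remaining = 0.417 − (1/1) × 0.274 = 0.1430 atm
P(gaseous products) = (2)/1 × 0.274 = 0.5480 atm
P_total at 702 K = 0.1430 + 0.5480 = 0.6910 atm
Scaling to 497 °C: P = 0.6910 × 770.15/702 = 0.7581 atm

0.758 atm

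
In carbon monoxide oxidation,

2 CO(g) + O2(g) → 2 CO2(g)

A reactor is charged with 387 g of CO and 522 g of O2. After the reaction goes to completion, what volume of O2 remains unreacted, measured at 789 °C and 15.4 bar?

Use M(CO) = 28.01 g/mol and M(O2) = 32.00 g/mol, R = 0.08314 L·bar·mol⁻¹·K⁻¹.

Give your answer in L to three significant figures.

53.9 L

n(CO) = 387 / 28.01 = 13.82 mol
n(O2) = 522 / 32.00 = 16.31 mol
For 13.82 mol CO, stoichiometry requires (1/2) × 13.82 = 6.910 mol O2; 16.31 mol is available, so CO is limiting.
n(O2) consumed = (1/2) × 13.82 = 6.910 mol; remaining = 16.31 − 6.910 = 9.400 mol
V(O2) = nRT/P = 9.400 × 0.08314 × 1062.15 / 15.4 = 53.90 L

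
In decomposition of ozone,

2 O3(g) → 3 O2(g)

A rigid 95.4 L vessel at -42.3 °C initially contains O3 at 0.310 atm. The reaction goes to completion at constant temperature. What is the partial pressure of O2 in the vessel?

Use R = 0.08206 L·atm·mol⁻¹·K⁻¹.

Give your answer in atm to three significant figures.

0.465 atm

n(O3)₀ = PV/RT = (0.310 × 95.4) / (0.08206 × 230.85) = 1.561 mol
n(O2) = (3/2) × 1.561 = 2.341 mol
P(O2) = nRT/V = 2.341 × 0.08206 × 230.85 / 95.4 = 0.4649 atm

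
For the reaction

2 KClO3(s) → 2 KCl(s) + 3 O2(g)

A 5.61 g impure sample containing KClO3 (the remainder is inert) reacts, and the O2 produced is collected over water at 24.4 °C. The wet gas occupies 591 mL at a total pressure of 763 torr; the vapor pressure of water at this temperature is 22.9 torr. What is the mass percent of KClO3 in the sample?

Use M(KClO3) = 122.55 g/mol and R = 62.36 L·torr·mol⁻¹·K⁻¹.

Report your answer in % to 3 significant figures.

P(O2) = 763 − 22.9 = 740.1 torr
n(O2) = PV/RT = (740.1 × 0.5910) / (62.36 × 297.55) = 0.02357 mol
n(KClO3) = (2/3) × 0.02357 = 0.01571 mol
m(KClO3) = 0.01571 × 122.55 = 1.925 g
%KClO3 = 1.925 / 5.61 × 100 = 34.31%

34.3 %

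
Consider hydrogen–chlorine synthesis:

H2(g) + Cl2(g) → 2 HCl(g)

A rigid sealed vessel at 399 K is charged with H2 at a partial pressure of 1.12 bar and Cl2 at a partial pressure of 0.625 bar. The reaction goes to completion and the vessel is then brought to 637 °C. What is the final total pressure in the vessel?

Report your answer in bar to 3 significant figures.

Because the vessel is rigid and T is held at 399 K, work the stoichiometry in partial pressures (P_i = n_iRT/V).
P(Cl2) required for 1.12 bar of H2 = (1/1) × 1.12 = 1.120 bar; available 0.625 bar, so Cl2 is limiting.
P(H2) remaining = 1.12 − (1/1) × 0.625 = 0.4950 bar
P(gaseous products) = (2)/1 × 0.625 = 1.250 bar
P_total at 399 K = 0.4950 + 1.250 = 1.745 bar
Scaling to 637 °C: P = 1.745 × 910.15/399 = 3.980 bar

3.98 bar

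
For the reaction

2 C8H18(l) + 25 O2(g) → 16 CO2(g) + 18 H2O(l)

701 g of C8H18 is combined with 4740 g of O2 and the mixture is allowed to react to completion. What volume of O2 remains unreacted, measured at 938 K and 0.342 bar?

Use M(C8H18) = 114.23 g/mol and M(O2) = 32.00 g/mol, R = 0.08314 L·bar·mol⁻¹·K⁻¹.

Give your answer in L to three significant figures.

16300 L

n(C8H18) = 701 / 114.23 = 6.137 mol
n(O2) = 4740 / 32.00 = 148.1 mol
For 6.137 mol C8H18, stoichiometry requires (25/2) × 6.137 = 76.71 mol O2; 148.1 mol is available, so C8H18 is limiting.
n(O2) consumed = (25/2) × 6.137 = 76.71 mol; remaining = 148.1 − 76.71 = 71.39 mol
V(O2) = nRT/P = 71.39 × 0.08314 × 938 / 0.342 = 16280 L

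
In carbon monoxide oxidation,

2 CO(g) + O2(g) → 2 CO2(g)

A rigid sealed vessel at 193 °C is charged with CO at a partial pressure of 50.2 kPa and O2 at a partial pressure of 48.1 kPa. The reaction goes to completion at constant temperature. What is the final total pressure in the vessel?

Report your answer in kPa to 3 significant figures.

73.2 kPa

At constant V, partial pressures at 193 °C are proportional to moles, so apply stoichiometry directly to pressures.
P(O2) required for 50.2 kPa of CO = (1/2) × 50.2 = 25.10 kPa; available 48.1 kPa, so CO is limiting.
P(O2) remaining = 48.1 − (1/2) × 50.2 = 23.00 kPa
P(gaseous products) = (2)/2 × 50.2 = 50.20 kPa
P_total at 193 °C = 23.00 + 50.20 = 73.20 kPa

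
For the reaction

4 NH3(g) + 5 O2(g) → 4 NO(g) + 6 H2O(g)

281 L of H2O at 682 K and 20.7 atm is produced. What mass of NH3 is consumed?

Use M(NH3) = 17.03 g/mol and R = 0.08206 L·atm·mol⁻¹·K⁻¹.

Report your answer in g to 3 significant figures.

n(H2O) = PV/RT = (20.7 × 281) / (0.08206 × 682) = 103.9 mol
n(NH3) = (4/6) × 103.9 = 69.27 mol
m(NH3) = 69.27 × 17.03 = 1180 g

1180 g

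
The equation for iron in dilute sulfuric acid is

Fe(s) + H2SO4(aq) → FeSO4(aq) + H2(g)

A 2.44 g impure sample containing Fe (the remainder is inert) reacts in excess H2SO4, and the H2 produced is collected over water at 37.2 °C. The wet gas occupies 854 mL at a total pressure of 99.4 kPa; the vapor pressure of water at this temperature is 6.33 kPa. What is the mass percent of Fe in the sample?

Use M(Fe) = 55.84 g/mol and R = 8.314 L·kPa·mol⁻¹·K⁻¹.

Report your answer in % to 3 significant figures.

70.5 %

P(H2) = 99.4 − 6.33 = 93.07 kPa
n(H2) = PV/RT = (93.07 × 0.8540) / (8.314 × 310.35) = 0.03080 mol
n(Fe) = (1/1) × 0.03080 = 0.03080 mol
m(Fe) = 0.03080 × 55.84 = 1.720 g
%Fe = 1.720 / 2.44 × 100 = 70.49%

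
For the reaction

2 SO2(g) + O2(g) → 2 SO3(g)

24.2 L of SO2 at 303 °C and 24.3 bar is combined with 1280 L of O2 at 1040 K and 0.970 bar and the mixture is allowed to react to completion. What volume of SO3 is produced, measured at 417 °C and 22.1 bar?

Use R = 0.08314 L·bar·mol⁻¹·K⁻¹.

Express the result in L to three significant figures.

n(SO2) = PV/RT = (24.3 × 24.2) / (0.08314 × 576.15) = 12.28 mol
n(O2) = PV/RT = (0.970 × 1280) / (0.08314 × 1040) = 14.36 mol
For 12.28 mol SO2, stoichiometry requires (1/2) × 12.28 = 6.140 mol O2; 14.36 mol is available, so SO2 is limiting.
n(SO3) = (2/2) × 12.28 = 12.28 mol
V(SO3) = nRT/P = 12.28 × 0.08314 × 690.15 / 22.1 = 31.88 L

31.9 L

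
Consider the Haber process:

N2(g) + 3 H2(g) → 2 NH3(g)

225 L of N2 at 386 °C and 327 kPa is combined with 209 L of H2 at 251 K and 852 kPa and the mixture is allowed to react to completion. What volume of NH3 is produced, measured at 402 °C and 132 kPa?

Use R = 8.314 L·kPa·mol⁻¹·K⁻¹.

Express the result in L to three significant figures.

1140 L

n(N2) = PV/RT = (327 × 225) / (8.314 × 659.15) = 13.43 mol
n(H2) = PV/RT = (852 × 209) / (8.314 × 251) = 85.33 mol
For 13.43 mol N2, stoichiometry requires (3/1) × 13.43 = 40.29 mol H2; 85.33 mol is available, so N2 is limiting.
n(NH3) = (2/1) × 13.43 = 26.86 mol
V(NH3) = nRT/P = 26.86 × 8.314 × 675.15 / 132 = 1142 L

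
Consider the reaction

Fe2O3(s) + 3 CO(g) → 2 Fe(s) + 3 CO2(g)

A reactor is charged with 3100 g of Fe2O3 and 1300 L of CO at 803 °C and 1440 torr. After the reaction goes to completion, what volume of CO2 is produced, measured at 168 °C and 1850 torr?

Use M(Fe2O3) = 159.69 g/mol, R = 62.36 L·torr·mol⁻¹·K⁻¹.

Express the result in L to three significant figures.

415 L

n(Fe2O3) = 3100 / 159.69 = 19.41 mol
n(CO) = PV/RT = (1440 × 1300) / (62.36 × 1076.15) = 27.90 mol
For 19.41 mol Fe2O3, stoichiometry requires (3/1) × 19.41 = 58.23 mol CO; 27.90 mol is available, so CO is limiting.
n(CO2) = (3/3) × 27.90 = 27.90 mol
V(CO2) = nRT/P = 27.90 × 62.36 × 441.15 / 1850 = 414.9 L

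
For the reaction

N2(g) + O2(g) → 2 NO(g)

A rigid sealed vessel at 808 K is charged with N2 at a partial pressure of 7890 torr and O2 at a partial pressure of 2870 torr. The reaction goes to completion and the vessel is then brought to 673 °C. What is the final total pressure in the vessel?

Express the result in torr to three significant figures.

At constant V, partial pressures at 808 K are proportional to moles, so apply stoichiometry directly to pressures.
P(O2) required for 7890 torr of N2 = (1/1) × 7890 = 7890 torr; available 2870 torr, so O2 is limiting.
P(N2) remaining = 7890 − (1/1) × 2870 = 5020 torr
P(gaseous products) = (2)/1 × 2870 = 5740 torr
P_total at 808 K = 5020 + 5740 = 10760 torr
Scaling to 673 °C: P = 10760 × 946.15/808 = 12600 torr

12600 torr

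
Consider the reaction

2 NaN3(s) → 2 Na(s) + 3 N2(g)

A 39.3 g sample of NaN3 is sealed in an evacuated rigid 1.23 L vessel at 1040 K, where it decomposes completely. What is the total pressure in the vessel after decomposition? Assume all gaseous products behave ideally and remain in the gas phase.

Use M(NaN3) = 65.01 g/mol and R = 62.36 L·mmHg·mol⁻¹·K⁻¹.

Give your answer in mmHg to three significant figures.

47800 mmHg

n(NaN3) = 39.3 / 65.01 = 0.6045 mol
n(gas produced) = (3/2) × 0.6045 = 0.9068 mol
P = nRT/V = 0.9068 × 62.36 × 1040 / 1.23 = 47810 mmHg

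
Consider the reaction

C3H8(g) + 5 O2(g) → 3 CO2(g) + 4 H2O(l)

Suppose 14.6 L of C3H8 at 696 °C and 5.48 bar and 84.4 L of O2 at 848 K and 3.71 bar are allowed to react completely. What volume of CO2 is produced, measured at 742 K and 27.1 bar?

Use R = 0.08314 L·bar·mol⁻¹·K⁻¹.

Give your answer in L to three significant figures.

6.07 L

n(C3H8) = PV/RT = (5.48 × 14.6) / (0.08314 × 969.15) = 0.9930 mol
n(O2) = PV/RT = (3.71 × 84.4) / (0.08314 × 848) = 4.441 mol
For 0.9930 mol C3H8, stoichiometry requires (5/1) × 0.9930 = 4.965 mol O2; 4.441 mol is available, so O2 is limiting.
n(CO2) = (3/5) × 4.441 = 2.665 mol
V(CO2) = nRT/P = 2.665 × 0.08314 × 742 / 27.1 = 6.067 L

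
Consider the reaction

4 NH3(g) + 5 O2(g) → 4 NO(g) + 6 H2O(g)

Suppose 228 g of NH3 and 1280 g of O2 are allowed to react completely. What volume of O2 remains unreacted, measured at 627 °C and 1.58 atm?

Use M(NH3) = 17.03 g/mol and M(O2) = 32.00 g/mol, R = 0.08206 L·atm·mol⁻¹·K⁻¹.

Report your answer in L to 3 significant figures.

n(NH3) = 228 / 17.03 = 13.39 mol
n(O2) = 1280 / 32.00 = 40.00 mol
For 13.39 mol NH3, stoichiometry requires (5/4) × 13.39 = 16.74 mol O2; 40.00 mol is available, so NH3 is limiting.
n(O2) consumed = (5/4) × 13.39 = 16.74 mol; remaining = 40.00 − 16.74 = 23.26 mol
V(O2) = nRT/P = 23.26 × 0.08206 × 900.15 / 1.58 = 1087 L

1090 L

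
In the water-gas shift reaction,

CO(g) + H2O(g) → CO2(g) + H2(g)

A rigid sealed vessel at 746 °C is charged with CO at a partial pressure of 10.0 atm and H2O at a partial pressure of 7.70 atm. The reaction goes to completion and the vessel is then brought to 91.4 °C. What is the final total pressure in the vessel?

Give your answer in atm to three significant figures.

6.33 atm

At constant V, partial pressures at 746 °C are proportional to moles, so apply stoichiometry directly to pressures.
P(H2O) required for 10.0 atm of CO = (1/1) × 10.0 = 10.00 atm; available 7.70 atm, so H2O is limiting.
P(CO) remaining = 10.0 − (1/1) × 7.70 = 2.300 atm
P(gaseous products) = (1+1)/1 × 7.70 = 15.40 atm
P_total at 746 °C = 2.300 + 15.40 = 17.70 atm
Scaling to 91.4 °C: P = 17.70 × 364.55/1019.15 = 6.331 atm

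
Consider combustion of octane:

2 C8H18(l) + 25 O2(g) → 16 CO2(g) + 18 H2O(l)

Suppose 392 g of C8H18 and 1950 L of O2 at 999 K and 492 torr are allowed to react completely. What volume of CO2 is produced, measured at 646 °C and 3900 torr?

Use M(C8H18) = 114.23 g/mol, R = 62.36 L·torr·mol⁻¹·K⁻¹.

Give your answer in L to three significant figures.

145 L

n(C8H18) = 392 / 114.23 = 3.432 mol
n(O2) = PV/RT = (492 × 1950) / (62.36 × 999) = 15.40 mol
For 3.432 mol C8H18, stoichiometry requires (25/2) × 3.432 = 42.90 mol O2; 15.40 mol is available, so O2 is limiting.
n(CO2) = (16/25) × 15.40 = 9.856 mol
V(CO2) = nRT/P = 9.856 × 62.36 × 919.15 / 3900 = 144.9 L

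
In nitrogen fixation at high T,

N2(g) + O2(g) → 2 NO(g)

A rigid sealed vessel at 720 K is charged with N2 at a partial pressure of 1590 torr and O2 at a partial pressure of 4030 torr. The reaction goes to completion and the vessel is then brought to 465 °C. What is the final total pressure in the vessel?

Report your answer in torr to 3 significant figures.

5760 torr

Because the vessel is rigid and T is held at 720 K, work the stoichiometry in partial pressures (P_i = n_iRT/V).
P(O2) required for 1590 torr of N2 = (1/1) × 1590 = 1590 torr; available 4030 torr, so N2 is limiting.
P(O2) remaining = 4030 − (1/1) × 1590 = 2440 torr
P(gaseous products) = (2)/1 × 1590 = 3180 torr
P_total at 720 K = 2440 + 3180 = 5620 torr
Scaling to 465 °C: P = 5620 × 738.15/720 = 5762 torr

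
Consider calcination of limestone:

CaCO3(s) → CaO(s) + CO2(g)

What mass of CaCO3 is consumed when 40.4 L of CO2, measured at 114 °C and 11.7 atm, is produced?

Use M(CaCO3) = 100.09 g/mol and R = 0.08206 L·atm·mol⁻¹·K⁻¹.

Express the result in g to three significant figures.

n(CO2) = PV/RT = (11.7 × 40.4) / (0.08206 × 387.15) = 14.88 mol
n(CaCO3) = (1/1) × 14.88 = 14.88 mol
m(CaCO3) = 14.88 × 100.09 = 1489 g

1490 g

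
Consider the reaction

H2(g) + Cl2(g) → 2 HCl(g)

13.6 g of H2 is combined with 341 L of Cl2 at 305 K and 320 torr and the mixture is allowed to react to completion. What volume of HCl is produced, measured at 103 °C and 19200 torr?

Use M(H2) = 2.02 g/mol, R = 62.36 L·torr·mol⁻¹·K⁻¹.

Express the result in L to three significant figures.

14.0 L

n(H2) = 13.6 / 2.02 = 6.733 mol
n(Cl2) = PV/RT = (320 × 341) / (62.36 × 305) = 5.737 mol
For 6.733 mol H2, stoichiometry requires (1/1) × 6.733 = 6.733 mol Cl2; 5.737 mol is available, so Cl2 is limiting.
n(HCl) = (2/1) × 5.737 = 11.47 mol
V(HCl) = nRT/P = 11.47 × 62.36 × 376.15 / 19200 = 14.01 L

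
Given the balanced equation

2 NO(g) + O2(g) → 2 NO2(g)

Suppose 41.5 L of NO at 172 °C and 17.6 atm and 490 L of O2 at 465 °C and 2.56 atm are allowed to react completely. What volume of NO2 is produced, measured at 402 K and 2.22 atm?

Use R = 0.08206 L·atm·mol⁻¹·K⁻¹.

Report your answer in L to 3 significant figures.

n(NO) = PV/RT = (17.6 × 41.5) / (0.08206 × 445.15) = 20.00 mol
n(O2) = PV/RT = (2.56 × 490) / (0.08206 × 738.15) = 20.71 mol
For 20.00 mol NO, stoichiometry requires (1/2) × 20.00 = 10.00 mol O2; 20.71 mol is available, so NO is limiting.
n(NO2) = (2/2) × 20.00 = 20.00 mol
V(NO2) = nRT/P = 20.00 × 0.08206 × 402 / 2.22 = 297.2 L

297 L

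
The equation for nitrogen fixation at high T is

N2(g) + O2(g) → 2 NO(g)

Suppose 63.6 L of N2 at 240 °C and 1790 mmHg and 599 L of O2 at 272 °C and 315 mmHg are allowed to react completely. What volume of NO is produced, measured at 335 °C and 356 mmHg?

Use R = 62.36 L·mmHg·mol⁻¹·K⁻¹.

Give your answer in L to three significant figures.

n(N2) = PV/RT = (1790 × 63.6) / (62.36 × 513.15) = 3.558 mol
n(O2) = PV/RT = (315 × 599) / (62.36 × 545.15) = 5.550 mol
For 3.558 mol N2, stoichiometry requires (1/1) × 3.558 = 3.558 mol O2; 5.550 mol is available, so N2 is limiting.
n(NO) = (2/1) × 3.558 = 7.116 mol
V(NO) = nRT/P = 7.116 × 62.36 × 608.15 / 356 = 758.1 L

758 L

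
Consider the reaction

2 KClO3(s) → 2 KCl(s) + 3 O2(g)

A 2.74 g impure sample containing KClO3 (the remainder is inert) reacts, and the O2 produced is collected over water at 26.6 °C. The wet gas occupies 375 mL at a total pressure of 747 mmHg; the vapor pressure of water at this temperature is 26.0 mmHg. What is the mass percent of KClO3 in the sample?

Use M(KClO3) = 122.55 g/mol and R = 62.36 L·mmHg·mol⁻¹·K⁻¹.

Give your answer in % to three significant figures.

P(O2) = 747 − 26.0 = 721.0 mmHg
n(O2) = PV/RT = (721.0 × 0.3750) / (62.36 × 299.75) = 0.01446 mol
n(KClO3) = (2/3) × 0.01446 = 0.009640 mol
m(KClO3) = 0.009640 × 122.55 = 1.181 g
%KClO3 = 1.181 / 2.74 × 100 = 43.10%

43.1 %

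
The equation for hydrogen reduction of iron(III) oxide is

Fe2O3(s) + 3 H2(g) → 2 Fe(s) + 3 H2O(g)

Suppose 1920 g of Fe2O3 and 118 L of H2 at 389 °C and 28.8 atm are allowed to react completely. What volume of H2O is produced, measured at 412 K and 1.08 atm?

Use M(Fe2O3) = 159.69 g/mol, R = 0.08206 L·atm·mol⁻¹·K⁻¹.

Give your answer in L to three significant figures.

1130 L

n(Fe2O3) = 1920 / 159.69 = 12.02 mol
n(H2) = PV/RT = (28.8 × 118) / (0.08206 × 662.15) = 62.54 mol
For 12.02 mol Fe2O3, stoichiometry requires (3/1) × 12.02 = 36.06 mol H2; 62.54 mol is available, so Fe2O3 is limiting.
n(H2O) = (3/1) × 12.02 = 36.06 mol
V(H2O) = nRT/P = 36.06 × 0.08206 × 412 / 1.08 = 1129 L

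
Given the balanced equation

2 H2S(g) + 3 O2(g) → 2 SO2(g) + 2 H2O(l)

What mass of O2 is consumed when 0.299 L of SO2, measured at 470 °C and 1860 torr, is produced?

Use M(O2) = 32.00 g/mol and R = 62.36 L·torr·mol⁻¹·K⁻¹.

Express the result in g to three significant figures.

0.576 g

n(SO2) = PV/RT = (1860 × 0.299) / (62.36 × 743.15) = 0.01200 mol
n(O2) = (3/2) × 0.01200 = 0.01800 mol
m(O2) = 0.01800 × 32.00 = 0.5760 g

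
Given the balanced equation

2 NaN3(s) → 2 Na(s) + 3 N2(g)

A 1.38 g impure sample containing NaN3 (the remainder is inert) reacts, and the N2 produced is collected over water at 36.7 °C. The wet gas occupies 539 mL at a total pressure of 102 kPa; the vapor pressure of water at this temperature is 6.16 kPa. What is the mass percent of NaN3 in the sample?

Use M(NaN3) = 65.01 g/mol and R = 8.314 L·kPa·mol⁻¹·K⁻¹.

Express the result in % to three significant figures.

63.0 %

P(N2) = 102 − 6.16 = 95.84 kPa
n(N2) = PV/RT = (95.84 × 0.5390) / (8.314 × 309.85) = 0.02005 mol
n(NaN3) = (2/3) × 0.02005 = 0.01337 mol
m(NaN3) = 0.01337 × 65.01 = 0.8692 g
%NaN3 = 0.8692 / 1.38 × 100 = 62.99%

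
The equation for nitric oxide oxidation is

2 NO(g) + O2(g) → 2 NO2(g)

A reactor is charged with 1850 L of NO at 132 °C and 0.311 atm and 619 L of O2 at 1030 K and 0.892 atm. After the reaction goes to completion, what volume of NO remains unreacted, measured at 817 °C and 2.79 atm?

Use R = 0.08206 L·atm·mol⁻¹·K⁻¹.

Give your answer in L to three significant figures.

n(NO) = PV/RT = (0.311 × 1850) / (0.08206 × 405.15) = 17.31 mol
n(O2) = PV/RT = (0.892 × 619) / (0.08206 × 1030) = 6.533 mol
For 17.31 mol NO, stoichiometry requires (1/2) × 17.31 = 8.655 mol O2; 6.533 mol is available, so O2 is limiting.
n(NO) consumed = (2/1) × 6.533 = 13.07 mol; remaining = 17.31 − 13.07 = 4.240 mol
V(NO) = nRT/P = 4.240 × 0.08206 × 1090.15 / 2.79 = 136.0 L

136 L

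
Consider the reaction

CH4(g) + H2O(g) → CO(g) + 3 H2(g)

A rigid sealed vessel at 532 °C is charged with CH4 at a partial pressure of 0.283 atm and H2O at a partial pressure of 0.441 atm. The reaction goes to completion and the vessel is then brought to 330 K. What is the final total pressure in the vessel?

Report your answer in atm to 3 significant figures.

At constant V, partial pressures at 532 °C are proportional to moles, so apply stoichiometry directly to pressures.
P(H2O) required for 0.283 atm of CH4 = (1/1) × 0.283 = 0.2830 atm; available 0.441 atm, so CH4 is limiting.
P(H2O) remaining = 0.441 − (1/1) × 0.283 = 0.1580 atm
P(gaseous products) = (1+3)/1 × 0.283 = 1.132 atm
P_total at 532 °C = 0.1580 + 1.132 = 1.290 atm
Scaling to 330 K: P = 1.290 × 330/805.15 = 0.5287 atm

0.529 atm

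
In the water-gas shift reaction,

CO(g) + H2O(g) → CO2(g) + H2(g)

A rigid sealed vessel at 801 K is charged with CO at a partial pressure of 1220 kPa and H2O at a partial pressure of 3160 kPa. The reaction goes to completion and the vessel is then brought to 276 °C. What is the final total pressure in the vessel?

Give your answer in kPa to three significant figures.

With V and T fixed, P_i ∝ n_i, so the mole ratios apply directly to partial pressures at 801 K.
P(H2O) required for 1220 kPa of CO = (1/1) × 1220 = 1220 kPa; available 3160 kPa, so CO is limiting.
P(H2O) remaining = 3160 − (1/1) × 1220 = 1940 kPa
P(gaseous products) = (1+1)/1 × 1220 = 2440 kPa
P_total at 801 K = 1940 + 2440 = 4380 kPa
Scaling to 276 °C: P = 4380 × 549.15/801 = 3003 kPa

3000 kPa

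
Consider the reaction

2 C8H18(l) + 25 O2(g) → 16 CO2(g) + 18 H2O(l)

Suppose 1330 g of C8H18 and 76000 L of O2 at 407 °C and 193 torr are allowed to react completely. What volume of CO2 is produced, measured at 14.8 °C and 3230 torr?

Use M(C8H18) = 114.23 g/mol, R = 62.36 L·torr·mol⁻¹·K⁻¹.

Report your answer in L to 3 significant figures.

518 L

n(C8H18) = 1330 / 114.23 = 11.64 mol
n(O2) = PV/RT = (193 × 76000) / (62.36 × 680.15) = 345.8 mol
For 11.64 mol C8H18, stoichiometry requires (25/2) × 11.64 = 145.5 mol O2; 345.8 mol is available, so C8H18 is limiting.
n(CO2) = (16/2) × 11.64 = 93.12 mol
V(CO2) = nRT/P = 93.12 × 62.36 × 287.95 / 3230 = 517.7 L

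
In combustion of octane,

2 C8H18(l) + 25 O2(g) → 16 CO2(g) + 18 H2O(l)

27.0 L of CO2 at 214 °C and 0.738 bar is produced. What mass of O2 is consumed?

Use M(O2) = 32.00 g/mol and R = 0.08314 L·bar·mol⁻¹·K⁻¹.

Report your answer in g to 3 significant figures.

24.6 g

n(CO2) = PV/RT = (0.738 × 27.0) / (0.08314 × 487.15) = 0.4920 mol
n(O2) = (25/16) × 0.4920 = 0.7688 mol
m(O2) = 0.7688 × 32.00 = 24.60 g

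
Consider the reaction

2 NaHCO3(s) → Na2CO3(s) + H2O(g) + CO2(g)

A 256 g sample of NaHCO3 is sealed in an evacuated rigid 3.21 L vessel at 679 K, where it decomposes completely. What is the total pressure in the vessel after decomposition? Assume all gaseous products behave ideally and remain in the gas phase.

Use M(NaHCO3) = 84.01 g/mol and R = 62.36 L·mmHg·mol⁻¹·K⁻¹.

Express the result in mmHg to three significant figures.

40200 mmHg

n(NaHCO3) = 256 / 84.01 = 3.047 mol
n(gas produced) = (2/2) × 3.047 = 3.047 mol
P = nRT/V = 3.047 × 62.36 × 679 / 3.21 = 40190 mmHg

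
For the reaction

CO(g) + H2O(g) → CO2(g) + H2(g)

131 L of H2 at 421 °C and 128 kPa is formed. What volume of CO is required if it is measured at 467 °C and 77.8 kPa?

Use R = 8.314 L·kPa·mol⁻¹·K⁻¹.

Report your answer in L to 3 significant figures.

230 L

n(H2) = PV/RT = (128 × 131) / (8.314 × 694.15) = 2.905 mol
n(CO) = (1/1) × 2.905 = 2.905 mol
V = nRT/P = 2.905 × 8.314 × 740.15 / 77.8 = 229.8 L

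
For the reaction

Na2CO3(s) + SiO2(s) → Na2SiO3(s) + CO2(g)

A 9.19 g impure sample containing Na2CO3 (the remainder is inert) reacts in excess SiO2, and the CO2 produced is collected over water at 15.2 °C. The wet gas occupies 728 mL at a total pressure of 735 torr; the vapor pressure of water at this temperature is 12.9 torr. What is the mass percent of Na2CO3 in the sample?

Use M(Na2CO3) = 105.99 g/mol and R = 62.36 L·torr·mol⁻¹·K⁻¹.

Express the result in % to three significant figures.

33.7 %

P(CO2) = 735 − 12.9 = 722.1 torr
n(CO2) = PV/RT = (722.1 × 0.7280) / (62.36 × 288.35) = 0.02923 mol
n(Na2CO3) = (1/1) × 0.02923 = 0.02923 mol
m(Na2CO3) = 0.02923 × 105.99 = 3.098 g
%Na2CO3 = 3.098 / 9.19 × 100 = 33.71%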